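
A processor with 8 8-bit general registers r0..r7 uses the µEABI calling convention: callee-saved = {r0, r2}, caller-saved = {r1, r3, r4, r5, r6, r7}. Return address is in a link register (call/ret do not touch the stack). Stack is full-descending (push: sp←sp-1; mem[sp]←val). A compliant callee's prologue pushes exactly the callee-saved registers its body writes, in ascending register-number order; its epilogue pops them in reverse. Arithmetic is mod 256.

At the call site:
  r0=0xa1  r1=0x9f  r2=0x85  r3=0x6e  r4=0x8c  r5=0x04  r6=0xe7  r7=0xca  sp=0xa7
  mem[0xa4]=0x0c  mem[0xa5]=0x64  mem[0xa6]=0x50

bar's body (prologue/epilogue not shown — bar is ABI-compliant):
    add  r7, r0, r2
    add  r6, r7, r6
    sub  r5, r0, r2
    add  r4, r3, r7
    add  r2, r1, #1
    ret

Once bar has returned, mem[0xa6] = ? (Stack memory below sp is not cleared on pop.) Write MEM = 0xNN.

prologue: push r2 -> mem[0xa6]=0x85, sp=0xa6
body[0] add  r7, r0, r2 -> r7=0x26
body[1] add  r6, r7, r6 -> r6=0x0d
body[2] sub  r5, r0, r2 -> r5=0x1c
body[3] add  r4, r3, r7 -> r4=0x94
body[4] add  r2, r1, #1 -> r2=0xa0
epilogue: pop r2=0x85, sp=0xa7
prologue pushed ['r2'] at ['0xa6']

MEM = 0x85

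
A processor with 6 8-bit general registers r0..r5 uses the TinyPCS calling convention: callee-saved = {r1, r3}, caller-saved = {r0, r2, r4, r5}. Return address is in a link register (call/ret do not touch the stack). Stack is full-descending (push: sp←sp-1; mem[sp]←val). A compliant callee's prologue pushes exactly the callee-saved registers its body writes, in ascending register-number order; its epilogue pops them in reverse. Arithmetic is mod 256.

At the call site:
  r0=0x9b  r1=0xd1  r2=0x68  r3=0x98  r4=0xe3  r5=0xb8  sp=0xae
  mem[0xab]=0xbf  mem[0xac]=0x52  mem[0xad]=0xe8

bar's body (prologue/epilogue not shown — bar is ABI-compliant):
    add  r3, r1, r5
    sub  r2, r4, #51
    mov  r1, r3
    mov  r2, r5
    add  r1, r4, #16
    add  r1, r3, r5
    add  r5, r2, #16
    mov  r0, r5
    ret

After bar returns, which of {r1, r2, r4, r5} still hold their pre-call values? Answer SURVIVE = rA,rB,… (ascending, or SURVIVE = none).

SURVIVE = r1,r4

prologue: push r1 → mem[0xad]=0xd1, sp=0xad
prologue: push r3 → mem[0xac]=0x98, sp=0xac
body[0] add  r3, r1, r5 → r3=0x89
body[1] sub  r2, r4, #51 → r2=0xb0
body[2] mov  r1, r3 → r1=0x89
body[3] mov  r2, r5 → r2=0xb8
body[4] add  r1, r4, #16 → r1=0xf3
body[5] add  r1, r3, r5 → r1=0x41
body[6] add  r5, r2, #16 → r5=0xc8
body[7] mov  r0, r5 → r0=0xc8
epilogue: pop r3=0x98, sp=0xad
epilogue: pop r1=0xd1, sp=0xae
r1: callee-saved, written=True
r2: caller-saved, written=True
r4: caller-saved, written=False
r5: caller-saved, written=True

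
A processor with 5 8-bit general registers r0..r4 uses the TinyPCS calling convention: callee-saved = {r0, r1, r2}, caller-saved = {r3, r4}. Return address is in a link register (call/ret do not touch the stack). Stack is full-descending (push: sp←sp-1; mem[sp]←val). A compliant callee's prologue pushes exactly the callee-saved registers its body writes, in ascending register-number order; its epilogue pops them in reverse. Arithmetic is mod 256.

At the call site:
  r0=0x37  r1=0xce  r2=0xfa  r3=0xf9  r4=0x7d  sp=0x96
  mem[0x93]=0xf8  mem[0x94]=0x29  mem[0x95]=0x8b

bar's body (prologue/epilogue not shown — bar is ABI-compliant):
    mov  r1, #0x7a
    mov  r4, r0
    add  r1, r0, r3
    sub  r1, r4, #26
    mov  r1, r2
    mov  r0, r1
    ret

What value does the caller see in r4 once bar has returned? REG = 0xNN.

REG = 0x37

prologue: push r0 → mem[0x95]=0x37, sp=0x95
prologue: push r1 → mem[0x94]=0xce, sp=0x94
body[0] mov  r1, #0x7a → r1=0x7a
body[1] mov  r4, r0 → r4=0x37
body[2] add  r1, r0, r3 → r1=0x30
body[3] sub  r1, r4, #26 → r1=0x1d
body[4] mov  r1, r2 → r1=0xfa
body[5] mov  r0, r1 → r0=0xfa
epilogue: pop r1=0xce, sp=0x95
epilogue: pop r0=0x37, sp=0x96
r4 is caller-saved → body value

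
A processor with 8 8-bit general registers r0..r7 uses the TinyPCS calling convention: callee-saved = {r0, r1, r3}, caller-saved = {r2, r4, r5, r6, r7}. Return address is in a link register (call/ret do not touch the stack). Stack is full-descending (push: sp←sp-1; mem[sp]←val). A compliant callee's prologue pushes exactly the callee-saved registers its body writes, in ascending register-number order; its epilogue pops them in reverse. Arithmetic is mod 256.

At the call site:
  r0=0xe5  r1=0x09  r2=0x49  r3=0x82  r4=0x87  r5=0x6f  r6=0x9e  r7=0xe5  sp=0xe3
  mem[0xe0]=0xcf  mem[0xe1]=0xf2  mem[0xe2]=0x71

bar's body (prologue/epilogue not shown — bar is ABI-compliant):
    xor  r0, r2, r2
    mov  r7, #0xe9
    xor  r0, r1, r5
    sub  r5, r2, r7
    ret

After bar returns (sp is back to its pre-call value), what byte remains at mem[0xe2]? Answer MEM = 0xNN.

MEM = 0xe5

prologue: push r0 -> mem[0xe2]=0xe5, sp=0xe2
body[0] xor  r0, r2, r2 -> r0=0x00
body[1] mov  r7, #0xe9 -> r7=0xe9
body[2] xor  r0, r1, r5 -> r0=0x66
body[3] sub  r5, r2, r7 -> r5=0x60
epilogue: pop r0=0xe5, sp=0xe3
prologue pushed ['r0'] at ['0xe2']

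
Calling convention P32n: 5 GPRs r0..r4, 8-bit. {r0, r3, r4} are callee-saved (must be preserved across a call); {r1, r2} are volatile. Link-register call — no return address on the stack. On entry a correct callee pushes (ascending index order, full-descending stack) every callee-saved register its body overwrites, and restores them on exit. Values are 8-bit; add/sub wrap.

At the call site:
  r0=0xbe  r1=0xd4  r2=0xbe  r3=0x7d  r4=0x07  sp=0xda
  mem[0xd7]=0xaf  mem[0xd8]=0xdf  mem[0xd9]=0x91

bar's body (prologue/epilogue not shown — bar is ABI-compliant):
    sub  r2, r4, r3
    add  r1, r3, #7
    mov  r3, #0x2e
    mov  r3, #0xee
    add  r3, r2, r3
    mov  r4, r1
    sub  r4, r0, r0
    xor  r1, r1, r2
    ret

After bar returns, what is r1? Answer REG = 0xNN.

REG = 0x0e

prologue: push r3 → mem[0xd9]=0x7d, sp=0xd9
prologue: push r4 → mem[0xd8]=0x07, sp=0xd8
body[0] sub  r2, r4, r3 → r2=0x8a
body[1] add  r1, r3, #7 → r1=0x84
body[2] mov  r3, #0x2e → r3=0x2e
body[3] mov  r3, #0xee → r3=0xee
body[4] add  r3, r2, r3 → r3=0x78
body[5] mov  r4, r1 → r4=0x84
body[6] sub  r4, r0, r0 → r4=0x00
body[7] xor  r1, r1, r2 → r1=0x0e
epilogue: pop r4=0x07, sp=0xd9
epilogue: pop r3=0x7d, sp=0xda
r1 is caller-saved → body value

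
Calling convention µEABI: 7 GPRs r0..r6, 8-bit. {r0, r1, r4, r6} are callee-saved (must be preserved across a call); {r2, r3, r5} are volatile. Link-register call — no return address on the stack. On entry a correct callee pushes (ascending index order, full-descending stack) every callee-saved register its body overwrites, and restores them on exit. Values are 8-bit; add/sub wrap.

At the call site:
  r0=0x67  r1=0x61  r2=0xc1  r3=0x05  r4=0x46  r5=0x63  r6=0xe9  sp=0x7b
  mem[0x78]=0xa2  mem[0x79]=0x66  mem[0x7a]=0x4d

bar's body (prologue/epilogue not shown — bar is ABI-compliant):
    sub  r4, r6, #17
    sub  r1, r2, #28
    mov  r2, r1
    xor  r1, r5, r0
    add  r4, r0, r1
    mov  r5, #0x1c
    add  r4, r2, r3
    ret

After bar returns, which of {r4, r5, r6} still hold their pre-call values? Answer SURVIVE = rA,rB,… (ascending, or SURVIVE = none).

SURVIVE = r4,r6

prologue: push r1 -> mem[0x7a]=0x61, sp=0x7a
prologue: push r4 -> mem[0x79]=0x46, sp=0x79
body[0] sub  r4, r6, #17 -> r4=0xd8
body[1] sub  r1, r2, #28 -> r1=0xa5
body[2] mov  r2, r1 -> r2=0xa5
body[3] xor  r1, r5, r0 -> r1=0x04
body[4] add  r4, r0, r1 -> r4=0x6b
body[5] mov  r5, #0x1c -> r5=0x1c
body[6] add  r4, r2, r3 -> r4=0xaa
epilogue: pop r4=0x46, sp=0x7a
epilogue: pop r1=0x61, sp=0x7b
r4: callee-saved, written=True
r5: caller-saved, written=True
r6: callee-saved, written=False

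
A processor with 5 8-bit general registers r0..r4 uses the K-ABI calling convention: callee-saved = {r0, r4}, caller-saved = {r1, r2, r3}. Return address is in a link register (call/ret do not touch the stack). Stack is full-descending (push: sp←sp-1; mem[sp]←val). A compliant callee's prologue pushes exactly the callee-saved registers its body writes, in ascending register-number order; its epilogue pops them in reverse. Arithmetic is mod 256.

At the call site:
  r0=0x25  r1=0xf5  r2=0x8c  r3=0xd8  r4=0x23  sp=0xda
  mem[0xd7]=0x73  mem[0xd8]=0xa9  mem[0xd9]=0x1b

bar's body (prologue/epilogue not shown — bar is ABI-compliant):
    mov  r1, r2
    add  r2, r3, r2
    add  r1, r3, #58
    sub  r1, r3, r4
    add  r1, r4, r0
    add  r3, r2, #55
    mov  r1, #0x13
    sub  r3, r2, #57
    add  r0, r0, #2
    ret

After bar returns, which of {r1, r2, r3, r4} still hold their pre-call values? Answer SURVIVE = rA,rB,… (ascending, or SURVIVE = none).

SURVIVE = r4

prologue: push r0 -> mem[0xd9]=0x25, sp=0xd9
body[0] mov  r1, r2 -> r1=0x8c
body[1] add  r2, r3, r2 -> r2=0x64
body[2] add  r1, r3, #58 -> r1=0x12
body[3] sub  r1, r3, r4 -> r1=0xb5
body[4] add  r1, r4, r0 -> r1=0x48
body[5] add  r3, r2, #55 -> r3=0x9b
body[6] mov  r1, #0x13 -> r1=0x13
body[7] sub  r3, r2, #57 -> r3=0x2b
body[8] add  r0, r0, #2 -> r0=0x27
epilogue: pop r0=0x25, sp=0xda
r1: caller-saved, written=True
r2: caller-saved, written=True
r3: caller-saved, written=True
r4: callee-saved, written=False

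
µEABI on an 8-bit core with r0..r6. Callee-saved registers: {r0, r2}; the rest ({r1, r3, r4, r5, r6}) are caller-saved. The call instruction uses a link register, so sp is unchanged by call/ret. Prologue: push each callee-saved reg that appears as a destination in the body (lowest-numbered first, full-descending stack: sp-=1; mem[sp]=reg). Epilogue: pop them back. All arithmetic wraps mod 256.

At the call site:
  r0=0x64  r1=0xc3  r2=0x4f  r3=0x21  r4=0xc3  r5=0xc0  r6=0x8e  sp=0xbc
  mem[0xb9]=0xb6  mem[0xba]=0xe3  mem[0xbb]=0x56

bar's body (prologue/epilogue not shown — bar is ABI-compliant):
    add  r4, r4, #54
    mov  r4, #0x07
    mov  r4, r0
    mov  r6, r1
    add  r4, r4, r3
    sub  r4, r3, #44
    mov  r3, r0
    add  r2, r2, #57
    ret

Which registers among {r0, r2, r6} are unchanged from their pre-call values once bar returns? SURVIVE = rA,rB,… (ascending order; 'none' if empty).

prologue: push r2 -> mem[0xbb]=0x4f, sp=0xbb
body[0] add  r4, r4, #54 -> r4=0xf9
body[1] mov  r4, #0x07 -> r4=0x07
body[2] mov  r4, r0 -> r4=0x64
body[3] mov  r6, r1 -> r6=0xc3
body[4] add  r4, r4, r3 -> r4=0x85
body[5] sub  r4, r3, #44 -> r4=0xf5
body[6] mov  r3, r0 -> r3=0x64
body[7] add  r2, r2, #57 -> r2=0x88
epilogue: pop r2=0x4f, sp=0xbc
r0: callee-saved, written=False
r2: callee-saved, written=True
r6: caller-saved, written=True

SURVIVE = r0,r2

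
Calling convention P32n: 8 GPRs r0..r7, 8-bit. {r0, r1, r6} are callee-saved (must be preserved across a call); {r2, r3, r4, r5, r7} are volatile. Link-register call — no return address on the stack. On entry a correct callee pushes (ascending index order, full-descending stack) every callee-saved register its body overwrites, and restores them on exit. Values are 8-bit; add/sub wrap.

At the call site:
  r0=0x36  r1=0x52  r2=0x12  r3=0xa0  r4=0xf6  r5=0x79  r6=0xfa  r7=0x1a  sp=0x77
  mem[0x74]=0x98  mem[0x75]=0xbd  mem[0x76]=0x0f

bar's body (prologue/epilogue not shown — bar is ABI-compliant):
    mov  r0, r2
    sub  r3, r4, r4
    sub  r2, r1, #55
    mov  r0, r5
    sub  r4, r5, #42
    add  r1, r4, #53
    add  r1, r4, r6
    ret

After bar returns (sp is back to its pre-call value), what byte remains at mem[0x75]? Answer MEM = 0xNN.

prologue: push r0 → mem[0x76]=0x36, sp=0x76
prologue: push r1 → mem[0x75]=0x52, sp=0x75
body[0] mov  r0, r2 → r0=0x12
body[1] sub  r3, r4, r4 → r3=0x00
body[2] sub  r2, r1, #55 → r2=0x1b
body[3] mov  r0, r5 → r0=0x79
body[4] sub  r4, r5, #42 → r4=0x4f
body[5] add  r1, r4, #53 → r1=0x84
body[6] add  r1, r4, r6 → r1=0x49
epilogue: pop r1=0x52, sp=0x76
epilogue: pop r0=0x36, sp=0x77
prologue pushed ['r0', 'r1'] at ['0x76', '0x75']

MEM = 0x52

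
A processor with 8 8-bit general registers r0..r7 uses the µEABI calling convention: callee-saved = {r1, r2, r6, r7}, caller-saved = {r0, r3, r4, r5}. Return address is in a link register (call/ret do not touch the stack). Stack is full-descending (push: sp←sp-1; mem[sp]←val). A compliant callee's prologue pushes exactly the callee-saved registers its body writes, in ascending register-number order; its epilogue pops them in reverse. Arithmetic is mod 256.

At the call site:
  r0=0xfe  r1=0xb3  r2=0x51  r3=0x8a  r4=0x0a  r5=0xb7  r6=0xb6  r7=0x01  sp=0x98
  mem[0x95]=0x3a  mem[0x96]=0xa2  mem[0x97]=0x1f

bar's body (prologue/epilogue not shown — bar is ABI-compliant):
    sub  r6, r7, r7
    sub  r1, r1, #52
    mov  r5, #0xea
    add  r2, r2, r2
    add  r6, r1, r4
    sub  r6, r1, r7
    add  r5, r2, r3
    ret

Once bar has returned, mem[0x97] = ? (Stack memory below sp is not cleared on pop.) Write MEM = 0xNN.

MEM = 0xb3

prologue: push r1 → mem[0x97]=0xb3, sp=0x97
prologue: push r2 → mem[0x96]=0x51, sp=0x96
prologue: push r6 → mem[0x95]=0xb6, sp=0x95
body[0] sub  r6, r7, r7 → r6=0x00
body[1] sub  r1, r1, #52 → r1=0x7f
body[2] mov  r5, #0xea → r5=0xea
body[3] add  r2, r2, r2 → r2=0xa2
body[4] add  r6, r1, r4 → r6=0x89
body[5] sub  r6, r1, r7 → r6=0x7e
body[6] add  r5, r2, r3 → r5=0x2c
epilogue: pop r6=0xb6, sp=0x96
epilogue: pop r2=0x51, sp=0x97
epilogue: pop r1=0xb3, sp=0x98
prologue pushed ['r1', 'r2', 'r6'] at ['0x97', '0x96', '0x95']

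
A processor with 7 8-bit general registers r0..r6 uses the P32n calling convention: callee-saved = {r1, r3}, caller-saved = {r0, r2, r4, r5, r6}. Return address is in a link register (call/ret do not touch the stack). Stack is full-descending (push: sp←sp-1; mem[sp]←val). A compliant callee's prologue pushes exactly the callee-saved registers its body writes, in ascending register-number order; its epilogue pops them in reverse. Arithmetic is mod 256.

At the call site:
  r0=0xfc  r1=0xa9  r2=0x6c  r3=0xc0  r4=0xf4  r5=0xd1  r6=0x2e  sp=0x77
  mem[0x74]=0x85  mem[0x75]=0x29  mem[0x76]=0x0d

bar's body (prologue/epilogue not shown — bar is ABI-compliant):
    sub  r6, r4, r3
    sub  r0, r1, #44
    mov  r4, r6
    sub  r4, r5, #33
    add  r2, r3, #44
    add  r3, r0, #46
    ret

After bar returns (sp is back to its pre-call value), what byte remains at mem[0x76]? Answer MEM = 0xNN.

MEM = 0xc0

prologue: push r3 → mem[0x76]=0xc0, sp=0x76
body[0] sub  r6, r4, r3 → r6=0x34
body[1] sub  r0, r1, #44 → r0=0x7d
body[2] mov  r4, r6 → r4=0x34
body[3] sub  r4, r5, #33 → r4=0xb0
body[4] add  r2, r3, #44 → r2=0xec
body[5] add  r3, r0, #46 → r3=0xab
epilogue: pop r3=0xc0, sp=0x77
prologue pushed ['r3'] at ['0x76']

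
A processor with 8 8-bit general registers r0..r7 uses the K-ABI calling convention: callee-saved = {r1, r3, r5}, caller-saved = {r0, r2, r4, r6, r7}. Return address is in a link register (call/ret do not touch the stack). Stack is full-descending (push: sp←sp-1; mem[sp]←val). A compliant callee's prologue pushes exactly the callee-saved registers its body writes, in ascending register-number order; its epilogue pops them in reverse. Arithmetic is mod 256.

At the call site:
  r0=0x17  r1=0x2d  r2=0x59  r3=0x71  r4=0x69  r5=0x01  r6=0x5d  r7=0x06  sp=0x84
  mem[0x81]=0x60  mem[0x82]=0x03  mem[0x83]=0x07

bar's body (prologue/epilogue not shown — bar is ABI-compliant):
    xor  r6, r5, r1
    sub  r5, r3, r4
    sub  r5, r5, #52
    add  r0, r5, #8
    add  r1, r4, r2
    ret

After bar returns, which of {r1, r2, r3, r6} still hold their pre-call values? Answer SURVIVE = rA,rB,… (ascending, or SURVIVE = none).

SURVIVE = r1,r2,r3

prologue: push r1 → mem[0x83]=0x2d, sp=0x83
prologue: push r5 → mem[0x82]=0x01, sp=0x82
body[0] xor  r6, r5, r1 → r6=0x2c
body[1] sub  r5, r3, r4 → r5=0x08
body[2] sub  r5, r5, #52 → r5=0xd4
body[3] add  r0, r5, #8 → r0=0xdc
body[4] add  r1, r4, r2 → r1=0xc2
epilogue: pop r5=0x01, sp=0x83
epilogue: pop r1=0x2d, sp=0x84
r1: callee-saved, written=True
r2: caller-saved, written=False
r3: callee-saved, written=False
r6: caller-saved, written=True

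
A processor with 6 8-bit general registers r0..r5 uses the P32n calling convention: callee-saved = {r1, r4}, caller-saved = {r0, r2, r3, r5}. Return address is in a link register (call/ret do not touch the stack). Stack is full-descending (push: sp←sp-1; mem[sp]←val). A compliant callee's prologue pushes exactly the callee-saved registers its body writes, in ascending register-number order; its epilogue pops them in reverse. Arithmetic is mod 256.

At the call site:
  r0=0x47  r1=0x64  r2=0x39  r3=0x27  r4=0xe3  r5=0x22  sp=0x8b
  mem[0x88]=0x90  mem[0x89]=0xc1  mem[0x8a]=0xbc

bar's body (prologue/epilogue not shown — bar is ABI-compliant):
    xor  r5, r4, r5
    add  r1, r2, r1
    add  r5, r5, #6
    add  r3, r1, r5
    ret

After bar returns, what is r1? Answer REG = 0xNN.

REG = 0x64

prologue: push r1 -> mem[0x8a]=0x64, sp=0x8a
body[0] xor  r5, r4, r5 -> r5=0xc1
body[1] add  r1, r2, r1 -> r1=0x9d
body[2] add  r5, r5, #6 -> r5=0xc7
body[3] add  r3, r1, r5 -> r3=0x64
epilogue: pop r1=0x64, sp=0x8b
r1 is callee-saved -> restored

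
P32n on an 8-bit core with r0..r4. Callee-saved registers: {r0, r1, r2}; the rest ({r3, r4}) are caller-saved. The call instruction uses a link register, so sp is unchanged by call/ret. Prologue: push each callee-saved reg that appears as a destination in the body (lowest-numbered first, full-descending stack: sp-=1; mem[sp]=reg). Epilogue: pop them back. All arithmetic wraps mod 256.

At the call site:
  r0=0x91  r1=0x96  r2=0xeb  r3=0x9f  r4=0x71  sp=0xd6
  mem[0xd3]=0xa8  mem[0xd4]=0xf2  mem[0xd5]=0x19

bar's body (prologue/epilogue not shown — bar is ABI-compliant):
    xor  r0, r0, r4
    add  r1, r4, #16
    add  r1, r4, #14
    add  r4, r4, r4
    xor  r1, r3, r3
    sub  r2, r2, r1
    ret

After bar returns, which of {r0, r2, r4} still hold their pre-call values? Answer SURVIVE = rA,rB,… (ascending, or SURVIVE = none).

prologue: push r0 → mem[0xd5]=0x91, sp=0xd5
prologue: push r1 → mem[0xd4]=0x96, sp=0xd4
prologue: push r2 → mem[0xd3]=0xeb, sp=0xd3
body[0] xor  r0, r0, r4 → r0=0xe0
body[1] add  r1, r4, #16 → r1=0x81
body[2] add  r1, r4, #14 → r1=0x7f
body[3] add  r4, r4, r4 → r4=0xe2
body[4] xor  r1, r3, r3 → r1=0x00
body[5] sub  r2, r2, r1 → r2=0xeb
epilogue: pop r2=0xeb, sp=0xd4
epilogue: pop r1=0x96, sp=0xd5
epilogue: pop r0=0x91, sp=0xd6
r0: callee-saved, written=True
r2: callee-saved, written=True
r4: caller-saved, written=True

SURVIVE = r0,r2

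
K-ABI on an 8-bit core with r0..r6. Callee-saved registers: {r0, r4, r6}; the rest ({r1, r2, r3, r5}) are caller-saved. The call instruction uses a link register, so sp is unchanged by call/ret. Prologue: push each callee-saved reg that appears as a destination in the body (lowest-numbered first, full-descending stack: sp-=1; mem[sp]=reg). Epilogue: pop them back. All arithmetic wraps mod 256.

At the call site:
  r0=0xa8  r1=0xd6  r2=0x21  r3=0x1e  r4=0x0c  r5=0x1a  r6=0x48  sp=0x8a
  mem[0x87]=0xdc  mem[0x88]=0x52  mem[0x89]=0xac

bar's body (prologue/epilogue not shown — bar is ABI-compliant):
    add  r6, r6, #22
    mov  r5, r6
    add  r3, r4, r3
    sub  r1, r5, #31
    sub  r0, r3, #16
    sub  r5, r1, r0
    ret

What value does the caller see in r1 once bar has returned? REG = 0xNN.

REG = 0x3f

prologue: push r0 → mem[0x89]=0xa8, sp=0x89
prologue: push r6 → mem[0x88]=0x48, sp=0x88
body[0] add  r6, r6, #22 → r6=0x5e
body[1] mov  r5, r6 → r5=0x5e
body[2] add  r3, r4, r3 → r3=0x2a
body[3] sub  r1, r5, #31 → r1=0x3f
body[4] sub  r0, r3, #16 → r0=0x1a
body[5] sub  r5, r1, r0 → r5=0x25
epilogue: pop r6=0x48, sp=0x89
epilogue: pop r0=0xa8, sp=0x8a
r1 is caller-saved → body value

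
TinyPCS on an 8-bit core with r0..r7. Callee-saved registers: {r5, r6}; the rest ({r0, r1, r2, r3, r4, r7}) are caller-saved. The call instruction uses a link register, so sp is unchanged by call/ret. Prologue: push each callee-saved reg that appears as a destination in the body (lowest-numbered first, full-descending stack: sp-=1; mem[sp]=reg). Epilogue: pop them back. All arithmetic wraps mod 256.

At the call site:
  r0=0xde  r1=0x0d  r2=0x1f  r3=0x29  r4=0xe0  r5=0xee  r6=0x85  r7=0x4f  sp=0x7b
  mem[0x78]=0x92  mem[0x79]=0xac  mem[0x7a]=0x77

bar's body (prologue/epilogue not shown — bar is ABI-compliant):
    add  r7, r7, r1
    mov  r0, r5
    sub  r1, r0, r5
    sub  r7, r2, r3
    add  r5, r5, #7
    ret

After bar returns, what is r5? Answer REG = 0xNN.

REG = 0xee

prologue: push r5 -> mem[0x7a]=0xee, sp=0x7a
body[0] add  r7, r7, r1 -> r7=0x5c
body[1] mov  r0, r5 -> r0=0xee
body[2] sub  r1, r0, r5 -> r1=0x00
body[3] sub  r7, r2, r3 -> r7=0xf6
body[4] add  r5, r5, #7 -> r5=0xf5
epilogue: pop r5=0xee, sp=0x7b
r5 is callee-saved -> restored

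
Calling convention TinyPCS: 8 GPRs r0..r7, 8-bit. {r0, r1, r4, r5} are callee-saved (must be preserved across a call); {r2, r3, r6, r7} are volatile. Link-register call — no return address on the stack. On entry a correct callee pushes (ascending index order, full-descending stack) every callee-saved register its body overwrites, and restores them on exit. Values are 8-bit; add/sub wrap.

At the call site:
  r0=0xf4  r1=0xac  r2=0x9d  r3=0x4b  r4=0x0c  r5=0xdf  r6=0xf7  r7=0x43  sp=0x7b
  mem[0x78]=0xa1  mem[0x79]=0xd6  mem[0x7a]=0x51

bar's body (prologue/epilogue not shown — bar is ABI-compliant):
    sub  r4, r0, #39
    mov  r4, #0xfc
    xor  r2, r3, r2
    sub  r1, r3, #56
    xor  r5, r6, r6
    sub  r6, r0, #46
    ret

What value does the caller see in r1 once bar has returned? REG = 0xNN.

REG = 0xac

prologue: push r1 -> mem[0x7a]=0xac, sp=0x7a
prologue: push r4 -> mem[0x79]=0x0c, sp=0x79
prologue: push r5 -> mem[0x78]=0xdf, sp=0x78
body[0] sub  r4, r0, #39 -> r4=0xcd
body[1] mov  r4, #0xfc -> r4=0xfc
body[2] xor  r2, r3, r2 -> r2=0xd6
body[3] sub  r1, r3, #56 -> r1=0x13
body[4] xor  r5, r6, r6 -> r5=0x00
body[5] sub  r6, r0, #46 -> r6=0xc6
epilogue: pop r5=0xdf, sp=0x79
epilogue: pop r4=0x0c, sp=0x7a
epilogue: pop r1=0xac, sp=0x7b
r1 is callee-saved -> restored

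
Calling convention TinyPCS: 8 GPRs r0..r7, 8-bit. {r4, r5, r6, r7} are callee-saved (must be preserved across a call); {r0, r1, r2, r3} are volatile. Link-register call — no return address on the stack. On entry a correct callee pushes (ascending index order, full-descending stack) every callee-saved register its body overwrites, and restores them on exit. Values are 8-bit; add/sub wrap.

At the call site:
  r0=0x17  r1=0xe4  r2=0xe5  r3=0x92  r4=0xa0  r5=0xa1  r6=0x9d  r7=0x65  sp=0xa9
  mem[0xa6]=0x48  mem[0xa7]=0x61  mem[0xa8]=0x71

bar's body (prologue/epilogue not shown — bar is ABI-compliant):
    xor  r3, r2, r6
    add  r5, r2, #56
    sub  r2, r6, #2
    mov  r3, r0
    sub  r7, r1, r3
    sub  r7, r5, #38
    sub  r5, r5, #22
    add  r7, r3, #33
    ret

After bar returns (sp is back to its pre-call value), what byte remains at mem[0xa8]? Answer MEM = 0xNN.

prologue: push r5 → mem[0xa8]=0xa1, sp=0xa8
prologue: push r7 → mem[0xa7]=0x65, sp=0xa7
body[0] xor  r3, r2, r6 → r3=0x78
body[1] add  r5, r2, #56 → r5=0x1d
body[2] sub  r2, r6, #2 → r2=0x9b
body[3] mov  r3, r0 → r3=0x17
body[4] sub  r7, r1, r3 → r7=0xcd
body[5] sub  r7, r5, #38 → r7=0xf7
body[6] sub  r5, r5, #22 → r5=0x07
body[7] add  r7, r3, #33 → r7=0x38
epilogue: pop r7=0x65, sp=0xa8
epilogue: pop r5=0xa1, sp=0xa9
prologue pushed ['r5', 'r7'] at ['0xa8', '0xa7']

MEM = 0xa1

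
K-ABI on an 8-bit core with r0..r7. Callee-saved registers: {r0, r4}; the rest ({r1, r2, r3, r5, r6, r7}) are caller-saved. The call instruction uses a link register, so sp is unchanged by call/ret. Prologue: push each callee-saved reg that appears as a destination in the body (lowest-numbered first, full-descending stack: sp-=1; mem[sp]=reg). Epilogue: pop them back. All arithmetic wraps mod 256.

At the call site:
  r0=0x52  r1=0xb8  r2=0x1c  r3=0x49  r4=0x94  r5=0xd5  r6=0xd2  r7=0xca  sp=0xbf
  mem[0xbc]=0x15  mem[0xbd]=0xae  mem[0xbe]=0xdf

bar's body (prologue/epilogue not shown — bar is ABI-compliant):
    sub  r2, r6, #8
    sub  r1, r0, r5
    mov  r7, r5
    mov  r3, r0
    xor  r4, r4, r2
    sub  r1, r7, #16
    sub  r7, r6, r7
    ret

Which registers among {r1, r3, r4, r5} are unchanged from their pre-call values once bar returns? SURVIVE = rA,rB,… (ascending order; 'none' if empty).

prologue: push r4 -> mem[0xbe]=0x94, sp=0xbe
body[0] sub  r2, r6, #8 -> r2=0xca
body[1] sub  r1, r0, r5 -> r1=0x7d
body[2] mov  r7, r5 -> r7=0xd5
body[3] mov  r3, r0 -> r3=0x52
body[4] xor  r4, r4, r2 -> r4=0x5e
body[5] sub  r1, r7, #16 -> r1=0xc5
body[6] sub  r7, r6, r7 -> r7=0xfd
epilogue: pop r4=0x94, sp=0xbf
r1: caller-saved, written=True
r3: caller-saved, written=True
r4: callee-saved, written=True
r5: caller-saved, written=False

SURVIVE = r4,r5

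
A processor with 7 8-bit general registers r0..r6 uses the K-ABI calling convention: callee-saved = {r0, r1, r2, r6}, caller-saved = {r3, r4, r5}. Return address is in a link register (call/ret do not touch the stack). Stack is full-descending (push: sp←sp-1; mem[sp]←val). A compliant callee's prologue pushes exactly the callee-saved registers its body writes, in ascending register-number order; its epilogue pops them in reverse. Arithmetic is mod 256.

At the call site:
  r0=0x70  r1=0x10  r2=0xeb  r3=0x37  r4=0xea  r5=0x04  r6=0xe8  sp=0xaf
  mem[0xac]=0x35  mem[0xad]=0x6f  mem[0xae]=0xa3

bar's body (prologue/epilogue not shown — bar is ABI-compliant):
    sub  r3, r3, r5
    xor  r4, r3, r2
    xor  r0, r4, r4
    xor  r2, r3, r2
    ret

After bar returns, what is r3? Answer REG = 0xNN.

REG = 0x33

prologue: push r0 → mem[0xae]=0x70, sp=0xae
prologue: push r2 → mem[0xad]=0xeb, sp=0xad
body[0] sub  r3, r3, r5 → r3=0x33
body[1] xor  r4, r3, r2 → r4=0xd8
body[2] xor  r0, r4, r4 → r0=0x00
body[3] xor  r2, r3, r2 → r2=0xd8
epilogue: pop r2=0xeb, sp=0xae
epilogue: pop r0=0x70, sp=0xaf
r3 is caller-saved → body value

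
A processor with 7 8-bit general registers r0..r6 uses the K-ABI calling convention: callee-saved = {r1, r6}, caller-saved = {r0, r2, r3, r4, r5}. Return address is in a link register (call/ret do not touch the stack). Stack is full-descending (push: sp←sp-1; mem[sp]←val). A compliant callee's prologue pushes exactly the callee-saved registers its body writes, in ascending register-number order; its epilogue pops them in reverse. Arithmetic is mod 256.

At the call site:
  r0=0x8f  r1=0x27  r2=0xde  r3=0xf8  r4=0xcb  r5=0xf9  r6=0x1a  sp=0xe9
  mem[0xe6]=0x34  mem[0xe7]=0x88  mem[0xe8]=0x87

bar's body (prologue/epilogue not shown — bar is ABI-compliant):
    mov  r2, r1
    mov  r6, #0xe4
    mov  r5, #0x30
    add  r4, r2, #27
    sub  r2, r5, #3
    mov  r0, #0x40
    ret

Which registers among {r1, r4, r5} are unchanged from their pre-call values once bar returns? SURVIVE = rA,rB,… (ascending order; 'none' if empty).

prologue: push r6 -> mem[0xe8]=0x1a, sp=0xe8
body[0] mov  r2, r1 -> r2=0x27
body[1] mov  r6, #0xe4 -> r6=0xe4
body[2] mov  r5, #0x30 -> r5=0x30
body[3] add  r4, r2, #27 -> r4=0x42
body[4] sub  r2, r5, #3 -> r2=0x2d
body[5] mov  r0, #0x40 -> r0=0x40
epilogue: pop r6=0x1a, sp=0xe9
r1: callee-saved, written=False
r4: caller-saved, written=True
r5: caller-saved, written=True

SURVIVE = r1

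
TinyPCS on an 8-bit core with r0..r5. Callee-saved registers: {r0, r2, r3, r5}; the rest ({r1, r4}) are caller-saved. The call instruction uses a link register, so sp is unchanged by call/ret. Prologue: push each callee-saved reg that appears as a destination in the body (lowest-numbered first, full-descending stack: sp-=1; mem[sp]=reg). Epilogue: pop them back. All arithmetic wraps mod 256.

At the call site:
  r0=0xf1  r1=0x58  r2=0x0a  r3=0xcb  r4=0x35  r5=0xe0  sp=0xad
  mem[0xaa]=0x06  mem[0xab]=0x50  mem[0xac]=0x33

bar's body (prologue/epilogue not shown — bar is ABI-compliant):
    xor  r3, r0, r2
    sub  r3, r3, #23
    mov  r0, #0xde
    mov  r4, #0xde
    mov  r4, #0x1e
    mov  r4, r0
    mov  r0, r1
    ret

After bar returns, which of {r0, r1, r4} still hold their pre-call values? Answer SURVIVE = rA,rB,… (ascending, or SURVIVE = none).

prologue: push r0 -> mem[0xac]=0xf1, sp=0xac
prologue: push r3 -> mem[0xab]=0xcb, sp=0xab
body[0] xor  r3, r0, r2 -> r3=0xfb
body[1] sub  r3, r3, #23 -> r3=0xe4
body[2] mov  r0, #0xde -> r0=0xde
body[3] mov  r4, #0xde -> r4=0xde
body[4] mov  r4, #0x1e -> r4=0x1e
body[5] mov  r4, r0 -> r4=0xde
body[6] mov  r0, r1 -> r0=0x58
epilogue: pop r3=0xcb, sp=0xac
epilogue: pop r0=0xf1, sp=0xad
r0: callee-saved, written=True
r1: caller-saved, written=False
r4: caller-saved, written=True

SURVIVE = r0,r1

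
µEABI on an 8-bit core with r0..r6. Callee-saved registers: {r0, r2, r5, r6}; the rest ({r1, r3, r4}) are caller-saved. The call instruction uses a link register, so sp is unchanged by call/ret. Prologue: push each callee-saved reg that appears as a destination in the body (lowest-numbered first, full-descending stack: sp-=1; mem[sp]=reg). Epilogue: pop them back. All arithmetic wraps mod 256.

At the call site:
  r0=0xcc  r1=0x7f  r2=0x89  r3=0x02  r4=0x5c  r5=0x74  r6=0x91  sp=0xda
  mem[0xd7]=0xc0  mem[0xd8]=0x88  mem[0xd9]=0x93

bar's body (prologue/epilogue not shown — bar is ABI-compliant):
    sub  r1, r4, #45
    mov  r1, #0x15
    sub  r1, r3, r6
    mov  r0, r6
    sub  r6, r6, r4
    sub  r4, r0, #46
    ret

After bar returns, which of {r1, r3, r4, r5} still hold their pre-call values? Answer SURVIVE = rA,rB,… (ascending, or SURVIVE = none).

SURVIVE = r3,r5

prologue: push r0 -> mem[0xd9]=0xcc, sp=0xd9
prologue: push r6 -> mem[0xd8]=0x91, sp=0xd8
body[0] sub  r1, r4, #45 -> r1=0x2f
body[1] mov  r1, #0x15 -> r1=0x15
body[2] sub  r1, r3, r6 -> r1=0x71
body[3] mov  r0, r6 -> r0=0x91
body[4] sub  r6, r6, r4 -> r6=0x35
body[5] sub  r4, r0, #46 -> r4=0x63
epilogue: pop r6=0x91, sp=0xd9
epilogue: pop r0=0xcc, sp=0xda
r1: caller-saved, written=True
r3: caller-saved, written=False
r4: caller-saved, written=True
r5: callee-saved, written=False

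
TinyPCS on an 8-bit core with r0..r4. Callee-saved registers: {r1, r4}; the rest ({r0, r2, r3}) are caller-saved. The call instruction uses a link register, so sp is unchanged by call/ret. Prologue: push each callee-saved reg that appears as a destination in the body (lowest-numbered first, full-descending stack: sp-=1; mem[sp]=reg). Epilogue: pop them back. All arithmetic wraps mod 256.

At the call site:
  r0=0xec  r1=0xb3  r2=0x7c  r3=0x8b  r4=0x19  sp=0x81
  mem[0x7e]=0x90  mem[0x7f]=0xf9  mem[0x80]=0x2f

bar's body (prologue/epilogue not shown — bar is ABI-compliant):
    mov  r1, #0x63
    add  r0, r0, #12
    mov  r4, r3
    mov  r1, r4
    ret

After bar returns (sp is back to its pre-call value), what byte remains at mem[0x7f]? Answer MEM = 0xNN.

MEM = 0x19

prologue: push r1 → mem[0x80]=0xb3, sp=0x80
prologue: push r4 → mem[0x7f]=0x19, sp=0x7f
body[0] mov  r1, #0x63 → r1=0x63
body[1] add  r0, r0, #12 → r0=0xf8
body[2] mov  r4, r3 → r4=0x8b
body[3] mov  r1, r4 → r1=0x8b
epilogue: pop r4=0x19, sp=0x80
epilogue: pop r1=0xb3, sp=0x81
prologue pushed ['r1', 'r4'] at ['0x80', '0x7f']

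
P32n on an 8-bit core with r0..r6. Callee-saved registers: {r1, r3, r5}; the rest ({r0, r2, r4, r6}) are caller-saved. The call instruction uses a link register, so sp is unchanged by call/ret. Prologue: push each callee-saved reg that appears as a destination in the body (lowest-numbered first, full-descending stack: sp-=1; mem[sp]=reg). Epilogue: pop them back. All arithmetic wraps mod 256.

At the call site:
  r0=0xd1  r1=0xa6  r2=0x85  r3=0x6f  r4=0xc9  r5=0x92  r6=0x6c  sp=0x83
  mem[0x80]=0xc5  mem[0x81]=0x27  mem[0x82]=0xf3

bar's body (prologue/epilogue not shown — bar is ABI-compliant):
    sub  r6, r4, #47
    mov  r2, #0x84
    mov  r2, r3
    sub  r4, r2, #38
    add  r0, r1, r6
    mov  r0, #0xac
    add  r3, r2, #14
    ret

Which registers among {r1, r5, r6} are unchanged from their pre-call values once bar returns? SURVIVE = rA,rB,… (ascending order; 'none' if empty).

prologue: push r3 -> mem[0x82]=0x6f, sp=0x82
body[0] sub  r6, r4, #47 -> r6=0x9a
body[1] mov  r2, #0x84 -> r2=0x84
body[2] mov  r2, r3 -> r2=0x6f
body[3] sub  r4, r2, #38 -> r4=0x49
body[4] add  r0, r1, r6 -> r0=0x40
body[5] mov  r0, #0xac -> r0=0xac
body[6] add  r3, r2, #14 -> r3=0x7d
epilogue: pop r3=0x6f, sp=0x83
r1: callee-saved, written=False
r5: callee-saved, written=False
r6: caller-saved, written=True

SURVIVE = r1,r5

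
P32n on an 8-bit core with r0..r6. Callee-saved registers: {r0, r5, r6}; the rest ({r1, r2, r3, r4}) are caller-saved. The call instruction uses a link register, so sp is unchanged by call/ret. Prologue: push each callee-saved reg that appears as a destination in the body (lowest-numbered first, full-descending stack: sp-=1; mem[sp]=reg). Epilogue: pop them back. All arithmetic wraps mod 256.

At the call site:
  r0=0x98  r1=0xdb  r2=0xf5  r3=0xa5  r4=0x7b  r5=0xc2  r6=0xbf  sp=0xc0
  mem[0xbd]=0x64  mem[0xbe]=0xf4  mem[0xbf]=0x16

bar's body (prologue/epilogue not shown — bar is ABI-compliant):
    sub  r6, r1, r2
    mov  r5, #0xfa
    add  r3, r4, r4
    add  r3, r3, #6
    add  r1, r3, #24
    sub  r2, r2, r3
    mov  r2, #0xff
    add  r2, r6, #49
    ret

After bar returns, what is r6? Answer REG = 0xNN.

REG = 0xbf

prologue: push r5 -> mem[0xbf]=0xc2, sp=0xbf
prologue: push r6 -> mem[0xbe]=0xbf, sp=0xbe
body[0] sub  r6, r1, r2 -> r6=0xe6
body[1] mov  r5, #0xfa -> r5=0xfa
body[2] add  r3, r4, r4 -> r3=0xf6
body[3] add  r3, r3, #6 -> r3=0xfc
body[4] add  r1, r3, #24 -> r1=0x14
body[5] sub  r2, r2, r3 -> r2=0xf9
body[6] mov  r2, #0xff -> r2=0xff
body[7] add  r2, r6, #49 -> r2=0x17
epilogue: pop r6=0xbf, sp=0xbf
epilogue: pop r5=0xc2, sp=0xc0
r6 is callee-saved -> restored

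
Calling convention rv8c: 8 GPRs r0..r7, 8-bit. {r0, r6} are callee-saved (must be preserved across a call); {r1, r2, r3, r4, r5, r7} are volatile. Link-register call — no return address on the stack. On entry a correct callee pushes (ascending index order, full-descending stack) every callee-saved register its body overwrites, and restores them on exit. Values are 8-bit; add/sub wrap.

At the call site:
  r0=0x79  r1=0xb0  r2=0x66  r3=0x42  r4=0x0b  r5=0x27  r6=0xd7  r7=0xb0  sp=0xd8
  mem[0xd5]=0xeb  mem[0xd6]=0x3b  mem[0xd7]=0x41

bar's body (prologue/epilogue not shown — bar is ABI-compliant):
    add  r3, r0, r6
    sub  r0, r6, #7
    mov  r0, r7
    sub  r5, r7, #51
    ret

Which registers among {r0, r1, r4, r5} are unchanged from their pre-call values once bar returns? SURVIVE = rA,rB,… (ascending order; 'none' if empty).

prologue: push r0 → mem[0xd7]=0x79, sp=0xd7
body[0] add  r3, r0, r6 → r3=0x50
body[1] sub  r0, r6, #7 → r0=0xd0
body[2] mov  r0, r7 → r0=0xb0
body[3] sub  r5, r7, #51 → r5=0x7d
epilogue: pop r0=0x79, sp=0xd8
r0: callee-saved, written=True
r1: caller-saved, written=False
r4: caller-saved, written=False
r5: caller-saved, written=True

SURVIVE = r0,r1,r4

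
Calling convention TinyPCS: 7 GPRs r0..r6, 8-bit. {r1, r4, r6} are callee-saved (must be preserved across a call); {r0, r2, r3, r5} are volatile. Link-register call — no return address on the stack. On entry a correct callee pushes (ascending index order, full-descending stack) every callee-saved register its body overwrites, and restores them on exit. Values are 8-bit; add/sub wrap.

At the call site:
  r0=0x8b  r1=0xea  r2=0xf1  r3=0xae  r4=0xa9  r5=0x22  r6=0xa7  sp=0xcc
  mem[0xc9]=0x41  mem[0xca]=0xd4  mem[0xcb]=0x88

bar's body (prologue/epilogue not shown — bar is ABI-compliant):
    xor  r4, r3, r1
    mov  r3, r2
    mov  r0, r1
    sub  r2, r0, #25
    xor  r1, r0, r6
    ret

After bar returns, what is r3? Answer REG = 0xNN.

prologue: push r1 → mem[0xcb]=0xea, sp=0xcb
prologue: push r4 → mem[0xca]=0xa9, sp=0xca
body[0] xor  r4, r3, r1 → r4=0x44
body[1] mov  r3, r2 → r3=0xf1
body[2] mov  r0, r1 → r0=0xea
body[3] sub  r2, r0, #25 → r2=0xd1
body[4] xor  r1, r0, r6 → r1=0x4d
epilogue: pop r4=0xa9, sp=0xcb
epilogue: pop r1=0xea, sp=0xcc
r3 is caller-saved → body value

REG = 0xf1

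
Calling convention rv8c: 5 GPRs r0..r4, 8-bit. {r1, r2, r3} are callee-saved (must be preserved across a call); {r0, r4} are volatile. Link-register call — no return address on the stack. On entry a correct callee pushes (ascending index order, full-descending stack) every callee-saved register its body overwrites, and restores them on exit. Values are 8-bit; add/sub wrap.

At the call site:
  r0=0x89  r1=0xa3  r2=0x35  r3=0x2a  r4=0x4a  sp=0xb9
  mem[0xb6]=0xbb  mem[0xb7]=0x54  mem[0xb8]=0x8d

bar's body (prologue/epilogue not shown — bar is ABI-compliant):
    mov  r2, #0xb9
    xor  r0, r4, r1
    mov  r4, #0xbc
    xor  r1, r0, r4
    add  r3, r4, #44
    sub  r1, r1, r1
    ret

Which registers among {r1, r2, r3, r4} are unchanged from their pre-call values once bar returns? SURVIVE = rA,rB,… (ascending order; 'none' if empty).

prologue: push r1 -> mem[0xb8]=0xa3, sp=0xb8
prologue: push r2 -> mem[0xb7]=0x35, sp=0xb7
prologue: push r3 -> mem[0xb6]=0x2a, sp=0xb6
body[0] mov  r2, #0xb9 -> r2=0xb9
body[1] xor  r0, r4, r1 -> r0=0xe9
body[2] mov  r4, #0xbc -> r4=0xbc
body[3] xor  r1, r0, r4 -> r1=0x55
body[4] add  r3, r4, #44 -> r3=0xe8
body[5] sub  r1, r1, r1 -> r1=0x00
epilogue: pop r3=0x2a, sp=0xb7
epilogue: pop r2=0x35, sp=0xb8
epilogue: pop r1=0xa3, sp=0xb9
r1: callee-saved, written=True
r2: callee-saved, written=True
r3: callee-saved, written=True
r4: caller-saved, written=True

SURVIVE = r1,r2,r3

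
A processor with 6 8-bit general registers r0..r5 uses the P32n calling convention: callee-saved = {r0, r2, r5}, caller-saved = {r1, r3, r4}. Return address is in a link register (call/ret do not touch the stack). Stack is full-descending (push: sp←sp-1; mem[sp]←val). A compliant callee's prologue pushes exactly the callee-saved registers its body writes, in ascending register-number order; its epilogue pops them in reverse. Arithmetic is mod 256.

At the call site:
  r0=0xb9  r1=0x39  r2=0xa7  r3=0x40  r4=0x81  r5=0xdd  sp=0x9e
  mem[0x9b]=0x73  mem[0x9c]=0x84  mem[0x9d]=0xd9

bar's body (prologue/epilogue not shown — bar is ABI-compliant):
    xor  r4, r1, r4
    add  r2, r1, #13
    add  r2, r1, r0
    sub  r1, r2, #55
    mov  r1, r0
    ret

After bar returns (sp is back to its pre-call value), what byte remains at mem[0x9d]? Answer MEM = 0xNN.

MEM = 0xa7

prologue: push r2 → mem[0x9d]=0xa7, sp=0x9d
body[0] xor  r4, r1, r4 → r4=0xb8
body[1] add  r2, r1, #13 → r2=0x46
body[2] add  r2, r1, r0 → r2=0xf2
body[3] sub  r1, r2, #55 → r1=0xbb
body[4] mov  r1, r0 → r1=0xb9
epilogue: pop r2=0xa7, sp=0x9e
prologue pushed ['r2'] at ['0x9d']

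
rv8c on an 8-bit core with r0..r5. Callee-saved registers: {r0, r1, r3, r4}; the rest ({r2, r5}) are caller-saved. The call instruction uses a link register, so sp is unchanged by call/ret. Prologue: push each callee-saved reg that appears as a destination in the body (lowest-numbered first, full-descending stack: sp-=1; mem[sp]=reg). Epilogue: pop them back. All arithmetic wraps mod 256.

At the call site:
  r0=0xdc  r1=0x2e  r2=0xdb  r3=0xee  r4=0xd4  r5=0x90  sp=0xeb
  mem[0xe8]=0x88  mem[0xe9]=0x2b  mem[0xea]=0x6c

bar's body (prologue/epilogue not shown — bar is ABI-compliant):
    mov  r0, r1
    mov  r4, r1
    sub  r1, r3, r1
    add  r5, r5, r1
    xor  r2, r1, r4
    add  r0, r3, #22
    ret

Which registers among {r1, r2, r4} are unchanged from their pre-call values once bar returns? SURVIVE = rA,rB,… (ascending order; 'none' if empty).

SURVIVE = r1,r4

prologue: push r0 -> mem[0xea]=0xdc, sp=0xea
prologue: push r1 -> mem[0xe9]=0x2e, sp=0xe9
prologue: push r4 -> mem[0xe8]=0xd4, sp=0xe8
body[0] mov  r0, r1 -> r0=0x2e
body[1] mov  r4, r1 -> r4=0x2e
body[2] sub  r1, r3, r1 -> r1=0xc0
body[3] add  r5, r5, r1 -> r5=0x50
body[4] xor  r2, r1, r4 -> r2=0xee
body[5] add  r0, r3, #22 -> r0=0x04
epilogue: pop r4=0xd4, sp=0xe9
epilogue: pop r1=0x2e, sp=0xea
epilogue: pop r0=0xdc, sp=0xeb
r1: callee-saved, written=True
r2: caller-saved, written=True
r4: callee-saved, written=True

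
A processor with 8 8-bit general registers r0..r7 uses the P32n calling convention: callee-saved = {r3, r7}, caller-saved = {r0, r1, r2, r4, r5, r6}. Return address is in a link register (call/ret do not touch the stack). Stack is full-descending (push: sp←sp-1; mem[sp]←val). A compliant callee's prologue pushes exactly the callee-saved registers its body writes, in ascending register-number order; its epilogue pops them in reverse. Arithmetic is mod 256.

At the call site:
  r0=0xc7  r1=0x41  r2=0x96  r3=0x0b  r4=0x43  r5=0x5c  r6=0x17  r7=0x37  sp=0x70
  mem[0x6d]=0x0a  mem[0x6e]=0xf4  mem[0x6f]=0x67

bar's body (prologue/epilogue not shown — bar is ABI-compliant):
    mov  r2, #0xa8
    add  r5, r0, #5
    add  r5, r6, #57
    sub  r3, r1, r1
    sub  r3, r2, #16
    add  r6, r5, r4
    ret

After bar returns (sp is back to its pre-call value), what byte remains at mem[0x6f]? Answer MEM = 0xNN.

MEM = 0x0b

prologue: push r3 → mem[0x6f]=0x0b, sp=0x6f
body[0] mov  r2, #0xa8 → r2=0xa8
body[1] add  r5, r0, #5 → r5=0xcc
body[2] add  r5, r6, #57 → r5=0x50
body[3] sub  r3, r1, r1 → r3=0x00
body[4] sub  r3, r2, #16 → r3=0x98
body[5] add  r6, r5, r4 → r6=0x93
epilogue: pop r3=0x0b, sp=0x70
prologue pushed ['r3'] at ['0x6f']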